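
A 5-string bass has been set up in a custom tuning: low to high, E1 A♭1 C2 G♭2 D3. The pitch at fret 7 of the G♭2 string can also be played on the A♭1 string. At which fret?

17

Fret 7 on G♭2 is MIDI 42 + 7 = 49 (D♭3). On the A♭1 string (open MIDI 32), that pitch is 49 − 32 = fret 17.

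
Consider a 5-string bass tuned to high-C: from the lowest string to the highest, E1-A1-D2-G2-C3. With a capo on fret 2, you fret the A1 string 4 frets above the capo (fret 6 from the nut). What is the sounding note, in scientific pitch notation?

D♯2

The capo raises the open A1 by 2 semitones to B1; fretting 4 more gives A1 + 2 + 4 = A1 + 6 semitones = D♯2.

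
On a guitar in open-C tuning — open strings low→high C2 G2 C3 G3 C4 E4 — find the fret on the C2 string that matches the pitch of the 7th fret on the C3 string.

19

C3 at fret 7 is C3 + 7 semitones = G3.
The open C2 string is 12 semitones below the open C3, so the same pitch on the C2 string lies at fret 7 + 12 = 19.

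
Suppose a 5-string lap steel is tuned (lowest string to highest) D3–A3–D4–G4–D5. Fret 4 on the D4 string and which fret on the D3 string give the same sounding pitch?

16

D4 at fret 4 is D4 + 4 semitones = F♯4.
The open D3 string is 12 semitones below the open D4, so the same pitch on the D3 string lies at fret 4 + 12 = 16.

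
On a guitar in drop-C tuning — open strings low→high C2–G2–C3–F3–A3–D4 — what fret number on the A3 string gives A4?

A4 is 12 semitones above the open A3 (A–A#–B–C–…–G–G#–A), so it sits at fret 12.

12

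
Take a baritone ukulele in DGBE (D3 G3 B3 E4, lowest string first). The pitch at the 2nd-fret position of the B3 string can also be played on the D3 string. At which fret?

11

B3 at fret 2 is B3 + 2 semitones = C#4.
The open D3 string is 9 semitones below the open B3, so the same pitch on the D3 string lies at fret 2 + 9 = 11.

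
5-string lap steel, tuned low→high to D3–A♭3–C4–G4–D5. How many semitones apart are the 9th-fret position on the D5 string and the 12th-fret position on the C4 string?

11 semitones

D5 at fret 9 → B5 (MIDI 83); C4 at fret 12 → C5 (MIDI 72).
83 − 72 = 11, so the two pitches are 11 semitones apart, with B5 the higher.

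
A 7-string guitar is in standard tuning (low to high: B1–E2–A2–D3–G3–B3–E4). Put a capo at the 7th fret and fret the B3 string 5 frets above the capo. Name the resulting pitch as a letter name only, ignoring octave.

The capo raises the open B3 by 7 semitones to F#4; fretting 5 more gives B3 + 7 + 5 = B3 + 12 semitones, landing on B.

B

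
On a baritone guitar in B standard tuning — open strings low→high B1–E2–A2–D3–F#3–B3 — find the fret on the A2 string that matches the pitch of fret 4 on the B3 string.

18

Fret 4 on B3 is MIDI 59 + 4 = 63 (D#4). On the A2 string (open MIDI 45), that pitch is 63 − 45 = fret 18.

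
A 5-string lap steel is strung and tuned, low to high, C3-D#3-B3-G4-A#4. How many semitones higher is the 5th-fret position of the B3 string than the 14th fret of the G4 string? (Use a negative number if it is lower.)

B3 at fret 5 → E4 (MIDI 64); G4 at fret 14 → A5 (MIDI 81).
64 − 81 = -17, so the two pitches are 17 semitones apart.

-17 semitones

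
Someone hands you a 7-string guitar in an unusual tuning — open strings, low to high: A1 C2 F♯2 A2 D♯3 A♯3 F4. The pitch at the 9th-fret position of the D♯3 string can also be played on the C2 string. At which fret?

24

D♯3 at fret 9 is D♯3 + 9 semitones = C4.
The open C2 string is 15 semitones below the open D♯3, so the same pitch on the C2 string lies at fret 9 + 15 = 24.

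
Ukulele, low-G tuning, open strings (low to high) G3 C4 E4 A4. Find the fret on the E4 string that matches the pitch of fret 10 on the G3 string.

1

Fret 10 on G3 is MIDI 55 + 10 = 65 (F4). On the E4 string (open MIDI 64), that pitch is 65 − 64 = fret 1.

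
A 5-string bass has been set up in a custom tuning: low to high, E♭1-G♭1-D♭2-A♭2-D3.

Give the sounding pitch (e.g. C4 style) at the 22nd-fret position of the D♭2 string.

D♭2 is MIDI 37. Adding 22 gives 59, which is B3.

B3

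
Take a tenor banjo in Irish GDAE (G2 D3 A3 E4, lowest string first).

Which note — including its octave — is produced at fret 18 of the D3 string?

G♯4

Each fret is one semitone, so D3 + 18 = G♯4.
(Equivalently spelled A♭4.)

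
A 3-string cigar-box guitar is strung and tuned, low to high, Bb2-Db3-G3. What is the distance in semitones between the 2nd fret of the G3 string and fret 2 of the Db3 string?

G3 at fret 2 → A3 (MIDI 57); Db3 at fret 2 → Eb3 (MIDI 51).
57 − 51 = 6, so the two pitches are 6 semitones apart, with A3 the higher.

6 semitones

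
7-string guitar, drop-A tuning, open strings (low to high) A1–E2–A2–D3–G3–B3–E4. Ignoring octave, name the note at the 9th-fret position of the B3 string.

G♯

Each fret is one semitone, so B3 + 9 = G♯.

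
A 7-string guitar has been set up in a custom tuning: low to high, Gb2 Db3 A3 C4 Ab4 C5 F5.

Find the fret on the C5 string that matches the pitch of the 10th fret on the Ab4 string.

6

Ab4 at fret 10 is Ab4 + 10 semitones = Gb5.
The open C5 string is 4 semitones above the open Ab4, so the same pitch on the C5 string lies at fret 10 − 4 = 6.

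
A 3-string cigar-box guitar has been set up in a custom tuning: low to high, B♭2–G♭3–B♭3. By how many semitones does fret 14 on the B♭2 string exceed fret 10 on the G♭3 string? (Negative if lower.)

-4 semitones

B♭2 at fret 14 → C4 (MIDI 60); G♭3 at fret 10 → E4 (MIDI 64).
60 − 64 = -4, so the two pitches are 4 semitones apart.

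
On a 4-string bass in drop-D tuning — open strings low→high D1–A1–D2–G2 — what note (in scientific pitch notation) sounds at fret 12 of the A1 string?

A2

A1 is MIDI 33. Adding 12 gives 45, which is A2.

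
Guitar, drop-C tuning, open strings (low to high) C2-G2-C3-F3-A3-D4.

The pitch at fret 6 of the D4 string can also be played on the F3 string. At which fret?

15

Fret 6 on D4 is MIDI 62 + 6 = 68 (G#4). On the F3 string (open MIDI 53), that pitch is 68 − 53 = fret 15.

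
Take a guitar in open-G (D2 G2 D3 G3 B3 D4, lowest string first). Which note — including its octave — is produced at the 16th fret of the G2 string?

The open G2 string plus 16 semitones: G–G#–A–A#–…–A–A#–B.
The walk passes from B into C once, so the octave number goes from 2 to 3.

B3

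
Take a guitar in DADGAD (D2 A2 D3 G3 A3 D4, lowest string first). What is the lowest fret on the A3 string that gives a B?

From A3, count semitones up the chromatic scale until reaching B: A–A#–B — 2 steps.

2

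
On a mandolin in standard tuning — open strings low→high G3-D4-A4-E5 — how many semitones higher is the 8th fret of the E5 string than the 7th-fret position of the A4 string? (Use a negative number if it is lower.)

E5 at fret 8 → C6 (MIDI 84); A4 at fret 7 → E5 (MIDI 76).
84 − 76 = 8, so the two pitches are 8 semitones apart.

8 semitones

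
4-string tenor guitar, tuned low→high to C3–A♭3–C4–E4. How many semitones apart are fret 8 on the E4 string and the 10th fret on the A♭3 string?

E4 at fret 8 → C5 (MIDI 72); A♭3 at fret 10 → G♭4 (MIDI 66).
72 − 66 = 6, so the two pitches are 6 semitones apart, with C5 the higher.

6 semitones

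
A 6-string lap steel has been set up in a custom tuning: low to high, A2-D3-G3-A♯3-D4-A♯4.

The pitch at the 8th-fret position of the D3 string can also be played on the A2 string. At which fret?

13

D3 at fret 8 is D3 + 8 semitones = A♯3.
The open A2 string is 5 semitones below the open D3, so the same pitch on the A2 string lies at fret 8 + 5 = 13.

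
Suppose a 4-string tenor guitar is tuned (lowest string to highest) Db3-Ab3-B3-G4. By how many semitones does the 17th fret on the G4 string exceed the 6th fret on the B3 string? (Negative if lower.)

19 semitones

G4 at fret 17 → C6 (MIDI 84); B3 at fret 6 → F4 (MIDI 65).
84 − 65 = 19, so the two pitches are 19 semitones apart.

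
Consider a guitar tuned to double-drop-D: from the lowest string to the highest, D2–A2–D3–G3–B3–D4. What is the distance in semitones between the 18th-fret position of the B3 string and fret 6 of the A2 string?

B3 at fret 18 → F5 (MIDI 77); A2 at fret 6 → D♯3 (MIDI 51).
77 − 51 = 26, so the two pitches are 26 semitones apart, with F5 the higher.

26 semitones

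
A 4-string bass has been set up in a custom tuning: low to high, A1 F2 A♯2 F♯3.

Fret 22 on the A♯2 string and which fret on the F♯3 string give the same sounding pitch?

14

A♯2 at fret 22 is A♯2 + 22 semitones = G♯4.
The open F♯3 string is 8 semitones above the open A♯2, so the same pitch on the F♯3 string lies at fret 22 − 8 = 14.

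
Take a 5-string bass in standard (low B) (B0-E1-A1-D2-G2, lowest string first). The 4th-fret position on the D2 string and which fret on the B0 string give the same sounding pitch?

19

Fret 4 on D2 is MIDI 38 + 4 = 42 (F#2). On the B0 string (open MIDI 23), that pitch is 42 − 23 = fret 19.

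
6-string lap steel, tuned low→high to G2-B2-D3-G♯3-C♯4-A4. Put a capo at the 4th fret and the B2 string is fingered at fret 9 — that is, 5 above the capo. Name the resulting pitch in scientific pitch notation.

The capo raises the open B2 by 4 semitones to D♯3; fretting 5 more gives B2 + 4 + 5 = B2 + 9 semitones = G♯3.
(Also written A♭.)

G♯3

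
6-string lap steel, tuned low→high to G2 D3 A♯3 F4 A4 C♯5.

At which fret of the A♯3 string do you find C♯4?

C♯4 is 3 semitones above the open A♯3 (A#–B–C–C#), so it sits at fret 3.

3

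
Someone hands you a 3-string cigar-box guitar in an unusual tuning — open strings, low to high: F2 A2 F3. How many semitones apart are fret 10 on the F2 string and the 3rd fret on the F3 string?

F2 at fret 10 → D#3 (MIDI 51); F3 at fret 3 → G#3 (MIDI 56).
51 − 56 = -5, so the two pitches are 5 semitones apart, with G#3 the higher.

5 semitones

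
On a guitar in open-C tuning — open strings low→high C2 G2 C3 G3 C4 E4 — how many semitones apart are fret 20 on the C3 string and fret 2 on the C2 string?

C3 at fret 20 → G#4 (MIDI 68); C2 at fret 2 → D2 (MIDI 38).
68 − 38 = 30, so the two pitches are 30 semitones apart, with G#4 the higher.

30 semitones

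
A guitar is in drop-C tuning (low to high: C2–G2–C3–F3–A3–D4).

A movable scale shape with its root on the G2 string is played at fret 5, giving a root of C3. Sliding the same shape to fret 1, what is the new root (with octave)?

G#2

Moving from fret 5 to fret 1 shifts the root by -4 semitones.
C3 down 4 semitones is G#2.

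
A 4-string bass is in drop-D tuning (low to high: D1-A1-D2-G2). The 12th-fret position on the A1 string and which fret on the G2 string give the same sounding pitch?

A1 at fret 12 is A1 + 12 semitones = A2.
The open G2 string is 10 semitones above the open A1, so the same pitch on the G2 string lies at fret 12 − 10 = 2.

2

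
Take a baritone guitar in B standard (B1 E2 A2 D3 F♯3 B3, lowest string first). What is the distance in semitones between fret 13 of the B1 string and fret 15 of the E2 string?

7 semitones

B1 at fret 13 → C3 (MIDI 48); E2 at fret 15 → G3 (MIDI 55).
48 − 55 = -7, so the two pitches are 7 semitones apart, with G3 the higher.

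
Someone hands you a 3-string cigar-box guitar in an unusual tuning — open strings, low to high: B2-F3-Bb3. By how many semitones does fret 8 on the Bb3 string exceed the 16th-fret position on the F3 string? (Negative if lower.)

-3 semitones

Bb3 at fret 8 → Gb4 (MIDI 66); F3 at fret 16 → A4 (MIDI 69).
66 − 69 = -3, so the two pitches are 3 semitones apart.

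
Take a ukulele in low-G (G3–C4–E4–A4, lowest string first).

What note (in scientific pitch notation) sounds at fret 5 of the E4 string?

Each fret is one semitone, so E4 + 5 = A4.

A4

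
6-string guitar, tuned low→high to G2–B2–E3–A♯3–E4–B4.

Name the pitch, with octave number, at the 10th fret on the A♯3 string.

G♯4

The open A♯3 string plus 10 semitones: A#–B–C–C#–…–F#–G–G#.
The walk passes from B into C once, so the octave number goes from 3 to 4.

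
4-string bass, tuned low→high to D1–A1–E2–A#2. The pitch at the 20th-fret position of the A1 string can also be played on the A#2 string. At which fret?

A1 at fret 20 is A1 + 20 semitones = F3.
The open A#2 string is 13 semitones above the open A1, so the same pitch on the A#2 string lies at fret 20 − 13 = 7.

7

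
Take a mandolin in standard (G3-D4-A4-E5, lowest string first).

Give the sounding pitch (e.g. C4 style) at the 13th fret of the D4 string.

The open D4 string plus 13 semitones: D–D#–E–F–…–C#–D–D#.
The walk passes from B into C once, so the octave number goes from 4 to 5.
(Equivalently spelled Eb5.)

D#5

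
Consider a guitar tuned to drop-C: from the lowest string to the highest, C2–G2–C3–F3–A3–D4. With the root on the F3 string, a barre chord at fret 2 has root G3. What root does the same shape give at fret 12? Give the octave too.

Moving from fret 2 to fret 12 shifts the root by 10 semitones.
G3 up 10 semitones is F4.

F4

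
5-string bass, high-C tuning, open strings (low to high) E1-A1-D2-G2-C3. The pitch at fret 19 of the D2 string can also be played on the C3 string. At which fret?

9

D2 at fret 19 is D2 + 19 semitones = A3.
The open C3 string is 10 semitones above the open D2, so the same pitch on the C3 string lies at fret 19 − 10 = 9.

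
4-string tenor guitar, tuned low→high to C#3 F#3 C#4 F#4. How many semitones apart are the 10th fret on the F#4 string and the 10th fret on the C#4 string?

5 semitones

F#4 at fret 10 → E5 (MIDI 76); C#4 at fret 10 → B4 (MIDI 71).
76 − 71 = 5, so the two pitches are 5 semitones apart, with E5 the higher.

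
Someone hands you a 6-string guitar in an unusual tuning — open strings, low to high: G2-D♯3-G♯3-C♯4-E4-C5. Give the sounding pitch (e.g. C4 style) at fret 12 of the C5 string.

C6

C5 is MIDI 72. Adding 12 gives 84, which is C6.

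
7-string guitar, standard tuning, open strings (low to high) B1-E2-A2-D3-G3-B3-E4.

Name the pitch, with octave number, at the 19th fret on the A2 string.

E4

A2 is MIDI 45. Adding 19 gives 64, which is E4.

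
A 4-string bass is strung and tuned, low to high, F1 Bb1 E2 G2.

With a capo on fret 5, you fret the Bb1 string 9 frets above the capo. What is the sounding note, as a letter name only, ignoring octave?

C

The capo raises the open Bb1 by 5 semitones to Eb2; fretting 9 more gives Bb1 + 5 + 9 = Bb1 + 14 semitones, landing on C.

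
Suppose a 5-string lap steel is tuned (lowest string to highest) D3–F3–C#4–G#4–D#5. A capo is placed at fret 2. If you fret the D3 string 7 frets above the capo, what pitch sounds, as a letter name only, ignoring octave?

B

The capo raises the open D3 by 2 semitones to E3; fretting 7 more gives D3 + 2 + 7 = D3 + 9 semitones, landing on B.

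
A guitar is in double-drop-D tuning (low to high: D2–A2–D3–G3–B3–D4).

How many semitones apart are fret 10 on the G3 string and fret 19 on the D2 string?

G3 at fret 10 → F4 (MIDI 65); D2 at fret 19 → A3 (MIDI 57).
65 − 57 = 8, so the two pitches are 8 semitones apart, with F4 the higher.

8 semitones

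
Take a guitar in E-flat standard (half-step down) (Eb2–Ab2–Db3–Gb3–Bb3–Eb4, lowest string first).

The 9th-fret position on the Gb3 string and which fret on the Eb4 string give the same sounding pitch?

Fret 9 on Gb3 is MIDI 54 + 9 = 63 (Eb4). On the Eb4 string (open MIDI 63), that pitch is 63 − 63 = fret 0.

0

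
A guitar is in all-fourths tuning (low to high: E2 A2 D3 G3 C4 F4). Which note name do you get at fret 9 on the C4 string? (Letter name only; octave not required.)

A

C4 is MIDI 60. Adding 9 gives 69; 69 mod 12 = 9, i.e. A.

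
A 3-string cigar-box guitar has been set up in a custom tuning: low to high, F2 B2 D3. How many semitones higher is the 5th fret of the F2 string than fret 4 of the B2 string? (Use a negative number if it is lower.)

-5 semitones

F2 at fret 5 → B♭2 (MIDI 46); B2 at fret 4 → E♭3 (MIDI 51).
46 − 51 = -5, so the two pitches are 5 semitones apart.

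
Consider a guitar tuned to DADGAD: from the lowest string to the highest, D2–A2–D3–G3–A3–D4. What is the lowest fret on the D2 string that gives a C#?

11

From D2, count semitones up the chromatic scale until reaching C#: D–D#–E–F–…–B–C–C# — 11 steps.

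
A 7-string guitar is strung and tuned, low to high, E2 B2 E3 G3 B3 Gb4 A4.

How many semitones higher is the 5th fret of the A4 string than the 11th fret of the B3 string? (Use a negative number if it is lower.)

A4 at fret 5 → D5 (MIDI 74); B3 at fret 11 → Bb4 (MIDI 70).
74 − 70 = 4, so the two pitches are 4 semitones apart.

4 semitones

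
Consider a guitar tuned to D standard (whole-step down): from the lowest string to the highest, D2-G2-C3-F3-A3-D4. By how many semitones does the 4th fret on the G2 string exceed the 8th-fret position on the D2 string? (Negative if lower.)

1 semitone

G2 at fret 4 → B2 (MIDI 47); D2 at fret 8 → A#2 (MIDI 46).
47 − 46 = 1, so the two pitches are 1 semitone apart.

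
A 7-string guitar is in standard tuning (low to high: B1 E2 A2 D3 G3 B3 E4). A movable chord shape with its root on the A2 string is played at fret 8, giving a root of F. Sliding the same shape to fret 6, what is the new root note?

Moving from fret 8 to fret 6 shifts the root by -2 semitones.
F down 2 semitones is D♯.

D♯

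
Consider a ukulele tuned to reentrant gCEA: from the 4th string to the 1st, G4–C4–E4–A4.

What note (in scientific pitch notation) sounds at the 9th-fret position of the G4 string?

The open G4 string plus 9 semitones: G–G#–A–A#–B–C–C#–D–D#–E.
The walk passes from B into C once, so the octave number goes from 4 to 5.

E5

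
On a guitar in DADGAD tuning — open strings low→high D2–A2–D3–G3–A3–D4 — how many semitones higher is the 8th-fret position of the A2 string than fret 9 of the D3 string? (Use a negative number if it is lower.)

-6 semitones

A2 at fret 8 → F3 (MIDI 53); D3 at fret 9 → B3 (MIDI 59).
53 − 59 = -6, so the two pitches are 6 semitones apart.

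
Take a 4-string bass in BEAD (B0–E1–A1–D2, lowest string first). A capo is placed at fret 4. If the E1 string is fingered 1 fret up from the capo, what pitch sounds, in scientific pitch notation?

The capo raises the open E1 by 4 semitones to G♯1; fretting 1 more gives E1 + 4 + 1 = E1 + 5 semitones = A1.

A1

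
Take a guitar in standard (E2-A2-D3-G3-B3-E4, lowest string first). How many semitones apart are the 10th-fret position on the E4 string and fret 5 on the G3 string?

E4 at fret 10 → D5 (MIDI 74); G3 at fret 5 → C4 (MIDI 60).
74 − 60 = 14, so the two pitches are 14 semitones apart, with D5 the higher.

14 semitones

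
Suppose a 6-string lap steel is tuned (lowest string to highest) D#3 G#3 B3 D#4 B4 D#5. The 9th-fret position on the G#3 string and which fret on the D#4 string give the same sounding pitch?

2

Fret 9 on G#3 is MIDI 56 + 9 = 65 (F4). On the D#4 string (open MIDI 63), that pitch is 65 − 63 = fret 2.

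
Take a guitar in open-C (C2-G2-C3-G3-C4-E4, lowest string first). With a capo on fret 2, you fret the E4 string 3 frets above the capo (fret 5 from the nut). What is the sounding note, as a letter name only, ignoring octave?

The capo raises the open E4 by 2 semitones to F♯4; fretting 3 more gives E4 + 2 + 3 = E4 + 5 semitones, landing on A.

A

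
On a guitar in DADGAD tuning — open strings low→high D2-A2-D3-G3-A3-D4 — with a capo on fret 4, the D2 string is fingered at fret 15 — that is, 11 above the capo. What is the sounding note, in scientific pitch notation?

The capo raises the open D2 by 4 semitones to F#2; fretting 11 more gives D2 + 4 + 11 = D2 + 15 semitones = F3.

F3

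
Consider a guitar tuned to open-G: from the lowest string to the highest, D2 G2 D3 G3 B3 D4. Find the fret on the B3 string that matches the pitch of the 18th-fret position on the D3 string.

D3 at fret 18 is D3 + 18 semitones = G♯4.
The open B3 string is 9 semitones above the open D3, so the same pitch on the B3 string lies at fret 18 − 9 = 9.

9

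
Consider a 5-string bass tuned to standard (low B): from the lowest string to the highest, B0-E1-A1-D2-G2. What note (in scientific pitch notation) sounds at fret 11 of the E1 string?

D♯2

Each fret is one semitone, so E1 + 11 = D♯2.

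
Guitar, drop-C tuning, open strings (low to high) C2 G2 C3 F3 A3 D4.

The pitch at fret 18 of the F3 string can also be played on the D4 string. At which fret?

9

F3 at fret 18 is F3 + 18 semitones = B4.
The open D4 string is 9 semitones above the open F3, so the same pitch on the D4 string lies at fret 18 − 9 = 9.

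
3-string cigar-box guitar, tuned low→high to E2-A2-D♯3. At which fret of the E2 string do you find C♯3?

C♯3 is 9 semitones above the open E2 (E–F–F#–G–G#–A–A#–B–C–C#), so it sits at fret 9.

9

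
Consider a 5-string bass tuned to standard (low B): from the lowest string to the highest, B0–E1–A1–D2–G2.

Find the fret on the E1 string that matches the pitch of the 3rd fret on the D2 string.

D2 at fret 3 is D2 + 3 semitones = F2.
The open E1 string is 10 semitones below the open D2, so the same pitch on the E1 string lies at fret 3 + 10 = 13.

13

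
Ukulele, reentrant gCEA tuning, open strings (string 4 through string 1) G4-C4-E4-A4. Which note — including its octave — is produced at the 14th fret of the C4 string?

D5

Each fret is one semitone, so C4 + 14 = D5.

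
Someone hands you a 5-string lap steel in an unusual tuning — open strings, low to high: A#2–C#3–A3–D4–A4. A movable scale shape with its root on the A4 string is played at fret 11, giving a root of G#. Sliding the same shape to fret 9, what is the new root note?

F#

Moving from fret 11 to fret 9 shifts the root by -2 semitones.
G# down 2 semitones is F#.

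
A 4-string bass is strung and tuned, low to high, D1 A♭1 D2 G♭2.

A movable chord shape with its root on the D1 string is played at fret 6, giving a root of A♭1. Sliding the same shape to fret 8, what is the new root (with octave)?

B♭1

Moving from fret 6 to fret 8 shifts the root by 2 semitones.
A♭1 up 2 semitones is B♭1.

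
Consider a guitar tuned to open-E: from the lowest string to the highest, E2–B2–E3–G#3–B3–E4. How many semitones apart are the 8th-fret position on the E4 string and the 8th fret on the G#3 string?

E4 at fret 8 → C5 (MIDI 72); G#3 at fret 8 → E4 (MIDI 64).
72 − 64 = 8, so the two pitches are 8 semitones apart, with C5 the higher.

8 semitones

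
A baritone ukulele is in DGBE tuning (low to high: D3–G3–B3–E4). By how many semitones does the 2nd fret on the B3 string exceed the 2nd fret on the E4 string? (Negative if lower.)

-5 semitones

B3 at fret 2 → C#4 (MIDI 61); E4 at fret 2 → F#4 (MIDI 66).
61 − 66 = -5, so the two pitches are 5 semitones apart.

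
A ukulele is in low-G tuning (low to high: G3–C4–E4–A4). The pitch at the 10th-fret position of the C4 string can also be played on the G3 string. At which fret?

15

C4 at fret 10 is C4 + 10 semitones = A#4.
The open G3 string is 5 semitones below the open C4, so the same pitch on the G3 string lies at fret 10 + 5 = 15.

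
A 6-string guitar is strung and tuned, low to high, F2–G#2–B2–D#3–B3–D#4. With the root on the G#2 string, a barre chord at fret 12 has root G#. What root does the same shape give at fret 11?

Moving from fret 12 to fret 11 shifts the root by -1 semitone.
G# down 1 semitone is G.

G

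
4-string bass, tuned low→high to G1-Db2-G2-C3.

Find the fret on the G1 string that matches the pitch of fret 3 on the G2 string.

15

Fret 3 on G2 is MIDI 43 + 3 = 46 (Bb2). On the G1 string (open MIDI 31), that pitch is 46 − 31 = fret 15.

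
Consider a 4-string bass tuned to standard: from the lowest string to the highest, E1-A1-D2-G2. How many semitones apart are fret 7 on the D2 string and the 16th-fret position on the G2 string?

D2 at fret 7 → A2 (MIDI 45); G2 at fret 16 → B3 (MIDI 59).
45 − 59 = -14, so the two pitches are 14 semitones apart, with B3 the higher.

14 semitones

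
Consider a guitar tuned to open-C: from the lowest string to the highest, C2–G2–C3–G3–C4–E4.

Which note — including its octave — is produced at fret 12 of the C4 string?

The open C4 string plus 12 semitones: C–C#–D–D#–…–A#–B–C.
The walk passes from B into C once, so the octave number goes from 4 to 5.

C5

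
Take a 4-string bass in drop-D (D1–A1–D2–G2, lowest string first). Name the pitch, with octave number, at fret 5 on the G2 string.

C3

Each fret is one semitone, so G2 + 5 = C3.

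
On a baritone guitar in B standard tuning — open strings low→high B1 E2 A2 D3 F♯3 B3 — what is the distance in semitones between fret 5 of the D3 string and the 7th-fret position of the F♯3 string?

D3 at fret 5 → G3 (MIDI 55); F♯3 at fret 7 → C♯4 (MIDI 61).
55 − 61 = -6, so the two pitches are 6 semitones apart, with C♯4 the higher.

6 semitones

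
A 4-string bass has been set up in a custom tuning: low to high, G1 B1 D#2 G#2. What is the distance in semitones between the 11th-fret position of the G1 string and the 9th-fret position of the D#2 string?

G1 at fret 11 → F#2 (MIDI 42); D#2 at fret 9 → C3 (MIDI 48).
42 − 48 = -6, so the two pitches are 6 semitones apart, with C3 the higher.

6 semitones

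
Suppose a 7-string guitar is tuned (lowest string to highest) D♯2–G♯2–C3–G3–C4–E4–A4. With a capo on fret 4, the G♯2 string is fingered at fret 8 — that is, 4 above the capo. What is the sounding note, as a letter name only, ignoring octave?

E

The capo raises the open G♯2 by 4 semitones to C3; fretting 4 more gives G♯2 + 4 + 4 = G♯2 + 8 semitones, landing on E.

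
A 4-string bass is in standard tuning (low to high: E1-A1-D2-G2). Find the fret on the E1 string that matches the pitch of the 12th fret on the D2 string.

22

D2 at fret 12 is D2 + 12 semitones = D3.
The open E1 string is 10 semitones below the open D2, so the same pitch on the E1 string lies at fret 12 + 10 = 22.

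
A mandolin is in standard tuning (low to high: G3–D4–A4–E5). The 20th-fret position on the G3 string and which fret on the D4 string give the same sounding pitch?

Fret 20 on G3 is MIDI 55 + 20 = 75 (D#5). On the D4 string (open MIDI 62), that pitch is 75 − 62 = fret 13.

13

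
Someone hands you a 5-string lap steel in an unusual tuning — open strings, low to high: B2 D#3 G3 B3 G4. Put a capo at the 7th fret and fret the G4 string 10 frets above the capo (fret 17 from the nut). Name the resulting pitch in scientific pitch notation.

The capo raises the open G4 by 7 semitones to D5; fretting 10 more gives G4 + 7 + 10 = G4 + 17 semitones = C6.

C6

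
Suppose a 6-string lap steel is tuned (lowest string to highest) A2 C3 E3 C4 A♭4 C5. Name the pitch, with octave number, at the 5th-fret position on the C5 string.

C5 is MIDI 72. Adding 5 gives 77, which is F5.

F5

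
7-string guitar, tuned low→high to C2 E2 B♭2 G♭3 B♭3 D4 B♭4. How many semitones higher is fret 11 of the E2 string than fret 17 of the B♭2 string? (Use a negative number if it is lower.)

E2 at fret 11 → E♭3 (MIDI 51); B♭2 at fret 17 → E♭4 (MIDI 63).
51 − 63 = -12, so the two pitches are 12 semitones apart.

-12 semitones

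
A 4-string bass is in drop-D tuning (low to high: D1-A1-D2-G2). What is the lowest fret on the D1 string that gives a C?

10

From D1, count semitones up the chromatic scale until reaching C: D–D#–E–F–…–A#–B–C — 10 steps.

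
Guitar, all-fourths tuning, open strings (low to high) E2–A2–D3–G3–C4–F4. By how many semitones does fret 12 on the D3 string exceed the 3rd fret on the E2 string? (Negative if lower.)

19 semitones

D3 at fret 12 → D4 (MIDI 62); E2 at fret 3 → G2 (MIDI 43).
62 − 43 = 19, so the two pitches are 19 semitones apart.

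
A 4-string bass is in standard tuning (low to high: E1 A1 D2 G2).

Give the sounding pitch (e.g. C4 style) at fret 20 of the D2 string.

D2 is MIDI 38. Adding 20 gives 58, which is A#3.
(Equivalently spelled Bb3.)

A#3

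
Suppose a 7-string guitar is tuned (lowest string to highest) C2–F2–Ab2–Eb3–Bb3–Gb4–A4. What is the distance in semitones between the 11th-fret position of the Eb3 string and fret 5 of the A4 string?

Eb3 at fret 11 → D4 (MIDI 62); A4 at fret 5 → D5 (MIDI 74).
62 − 74 = -12, so the two pitches are 12 semitones apart, with D5 the higher.

12 semitones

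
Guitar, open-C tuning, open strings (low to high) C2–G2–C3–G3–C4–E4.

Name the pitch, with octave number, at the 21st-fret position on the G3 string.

E5

The open G3 string plus 21 semitones: G–G#–A–A#–…–D–D#–E.
The walk passes from B into C 2 times, so the octave number goes from 3 to 5.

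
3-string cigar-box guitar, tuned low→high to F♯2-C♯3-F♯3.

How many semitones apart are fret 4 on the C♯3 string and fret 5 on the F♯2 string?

6 semitones

C♯3 at fret 4 → F3 (MIDI 53); F♯2 at fret 5 → B2 (MIDI 47).
53 − 47 = 6, so the two pitches are 6 semitones apart, with F3 the higher.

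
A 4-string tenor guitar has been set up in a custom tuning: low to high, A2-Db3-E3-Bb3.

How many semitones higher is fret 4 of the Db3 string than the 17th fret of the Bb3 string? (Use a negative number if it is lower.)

Db3 at fret 4 → F3 (MIDI 53); Bb3 at fret 17 → Eb5 (MIDI 75).
53 − 75 = -22, so the two pitches are 22 semitones apart.

-22 semitones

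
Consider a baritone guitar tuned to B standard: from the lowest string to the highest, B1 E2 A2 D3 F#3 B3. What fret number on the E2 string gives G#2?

4

G#2 is 4 semitones above the open E2 (E–F–F#–G–G#), so it sits at fret 4.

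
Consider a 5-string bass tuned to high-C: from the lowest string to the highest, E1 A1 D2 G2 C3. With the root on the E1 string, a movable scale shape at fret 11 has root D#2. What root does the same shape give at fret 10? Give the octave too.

D2

Moving from fret 11 to fret 10 shifts the root by -1 semitone.
D#2 down 1 semitone is D2.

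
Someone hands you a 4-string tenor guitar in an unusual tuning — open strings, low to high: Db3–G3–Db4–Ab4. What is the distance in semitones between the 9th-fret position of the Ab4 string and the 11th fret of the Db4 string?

5 semitones

Ab4 at fret 9 → F5 (MIDI 77); Db4 at fret 11 → C5 (MIDI 72).
77 − 72 = 5, so the two pitches are 5 semitones apart, with F5 the higher.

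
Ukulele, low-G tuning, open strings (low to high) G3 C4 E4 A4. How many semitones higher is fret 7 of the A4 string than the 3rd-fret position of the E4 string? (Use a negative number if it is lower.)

A4 at fret 7 → E5 (MIDI 76); E4 at fret 3 → G4 (MIDI 67).
76 − 67 = 9, so the two pitches are 9 semitones apart.

9 semitones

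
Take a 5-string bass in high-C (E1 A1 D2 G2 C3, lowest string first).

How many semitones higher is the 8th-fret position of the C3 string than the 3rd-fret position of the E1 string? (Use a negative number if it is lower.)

C3 at fret 8 → G♯3 (MIDI 56); E1 at fret 3 → G1 (MIDI 31).
56 − 31 = 25, so the two pitches are 25 semitones apart.

25 semitones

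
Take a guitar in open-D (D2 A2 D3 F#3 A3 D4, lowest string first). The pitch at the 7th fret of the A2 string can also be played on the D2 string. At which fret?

14

Fret 7 on A2 is MIDI 45 + 7 = 52 (E3). On the D2 string (open MIDI 38), that pitch is 52 − 38 = fret 14.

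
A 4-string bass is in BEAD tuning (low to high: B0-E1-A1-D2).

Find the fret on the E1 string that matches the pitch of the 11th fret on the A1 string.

A1 at fret 11 is A1 + 11 semitones = G#2.
The open E1 string is 5 semitones below the open A1, so the same pitch on the E1 string lies at fret 11 + 5 = 16.

16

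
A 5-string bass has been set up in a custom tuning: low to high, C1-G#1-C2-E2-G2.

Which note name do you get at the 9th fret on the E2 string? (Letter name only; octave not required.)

Each fret is one semitone, so E2 + 9 = C#.
(Equivalently spelled Db.)

C#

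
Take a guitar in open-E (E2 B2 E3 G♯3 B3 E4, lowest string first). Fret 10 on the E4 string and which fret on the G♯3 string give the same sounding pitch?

Fret 10 on E4 is MIDI 64 + 10 = 74 (D5). On the G♯3 string (open MIDI 56), that pitch is 74 − 56 = fret 18.

18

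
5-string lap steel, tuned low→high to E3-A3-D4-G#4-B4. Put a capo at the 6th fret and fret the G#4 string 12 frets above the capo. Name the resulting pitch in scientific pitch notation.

D6

The capo raises the open G#4 by 6 semitones to D5; fretting 12 more gives G#4 + 6 + 12 = G#4 + 18 semitones = D6.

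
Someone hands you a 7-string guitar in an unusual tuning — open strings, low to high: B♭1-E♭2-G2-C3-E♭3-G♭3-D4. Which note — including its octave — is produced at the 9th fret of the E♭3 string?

The open E♭3 string plus 9 semitones: Eb–E–F–Gb–G–Ab–A–Bb–B–C.
The walk passes from B into C once, so the octave number goes from 3 to 4.

C4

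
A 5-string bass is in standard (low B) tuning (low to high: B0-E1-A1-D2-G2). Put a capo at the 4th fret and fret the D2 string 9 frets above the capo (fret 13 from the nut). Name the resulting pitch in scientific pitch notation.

D#3

The capo raises the open D2 by 4 semitones to F#2; fretting 9 more gives D2 + 4 + 9 = D2 + 13 semitones = D#3.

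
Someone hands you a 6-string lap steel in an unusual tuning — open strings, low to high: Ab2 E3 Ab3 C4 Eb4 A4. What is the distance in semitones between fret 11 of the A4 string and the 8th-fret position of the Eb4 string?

A4 at fret 11 → Ab5 (MIDI 80); Eb4 at fret 8 → B4 (MIDI 71).
80 − 71 = 9, so the two pitches are 9 semitones apart, with Ab5 the higher.

9 semitones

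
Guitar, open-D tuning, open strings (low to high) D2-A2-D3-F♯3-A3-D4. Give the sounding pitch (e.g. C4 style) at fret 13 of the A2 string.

A♯3

Each fret is one semitone, so A2 + 13 = A♯3.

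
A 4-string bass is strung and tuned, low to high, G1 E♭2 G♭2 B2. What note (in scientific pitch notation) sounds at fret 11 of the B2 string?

B♭3

The open B2 string plus 11 semitones: B–C–Db–D–…–Ab–A–Bb.
The walk passes from B into C once, so the octave number goes from 2 to 3.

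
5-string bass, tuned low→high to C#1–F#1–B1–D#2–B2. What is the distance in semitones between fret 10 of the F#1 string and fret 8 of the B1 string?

F#1 at fret 10 → E2 (MIDI 40); B1 at fret 8 → G2 (MIDI 43).
40 − 43 = -3, so the two pitches are 3 semitones apart, with G2 the higher.

3 semitones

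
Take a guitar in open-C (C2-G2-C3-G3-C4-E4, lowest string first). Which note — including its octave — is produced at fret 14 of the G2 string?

A3

The open G2 string plus 14 semitones: G–G#–A–A#–…–G–G#–A.
The walk passes from B into C once, so the octave number goes from 2 to 3.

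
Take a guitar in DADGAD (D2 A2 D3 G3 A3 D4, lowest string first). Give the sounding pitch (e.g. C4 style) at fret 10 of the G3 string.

The open G3 string plus 10 semitones: G–G#–A–A#–…–D#–E–F.
The walk passes from B into C once, so the octave number goes from 3 to 4.

F4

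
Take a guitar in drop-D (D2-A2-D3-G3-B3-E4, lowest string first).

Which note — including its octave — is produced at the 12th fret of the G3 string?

G4

G3 is MIDI 55. Adding 12 gives 67, which is G4.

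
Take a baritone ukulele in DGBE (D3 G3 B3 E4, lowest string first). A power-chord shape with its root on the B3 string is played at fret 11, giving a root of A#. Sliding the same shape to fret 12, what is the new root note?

Moving from fret 11 to fret 12 shifts the root by 1 semitone.
A# up 1 semitone is B.

B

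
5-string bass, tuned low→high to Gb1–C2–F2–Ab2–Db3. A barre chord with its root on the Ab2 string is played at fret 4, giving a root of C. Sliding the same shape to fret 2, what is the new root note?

Moving from fret 4 to fret 2 shifts the root by -2 semitones.
C down 2 semitones is Bb.

Bb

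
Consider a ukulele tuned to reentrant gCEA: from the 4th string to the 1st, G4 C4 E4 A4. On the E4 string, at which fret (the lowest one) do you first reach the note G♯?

4

From E4, count semitones up the chromatic scale until reaching G♯: E–F–F#–G–G# — 4 steps.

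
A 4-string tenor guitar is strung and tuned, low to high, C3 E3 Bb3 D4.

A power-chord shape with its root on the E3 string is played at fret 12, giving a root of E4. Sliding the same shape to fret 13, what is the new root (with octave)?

F4

Moving from fret 12 to fret 13 shifts the root by 1 semitone.
E4 up 1 semitone is F4.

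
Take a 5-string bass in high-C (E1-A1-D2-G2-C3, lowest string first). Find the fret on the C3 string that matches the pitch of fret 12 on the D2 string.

2

D2 at fret 12 is D2 + 12 semitones = D3.
The open C3 string is 10 semitones above the open D2, so the same pitch on the C3 string lies at fret 12 − 10 = 2.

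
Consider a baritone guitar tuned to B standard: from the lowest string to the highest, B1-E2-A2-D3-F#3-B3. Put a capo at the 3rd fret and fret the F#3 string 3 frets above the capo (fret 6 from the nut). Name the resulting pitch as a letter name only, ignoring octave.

The capo raises the open F#3 by 3 semitones to A3; fretting 3 more gives F#3 + 3 + 3 = F#3 + 6 semitones, landing on C.

C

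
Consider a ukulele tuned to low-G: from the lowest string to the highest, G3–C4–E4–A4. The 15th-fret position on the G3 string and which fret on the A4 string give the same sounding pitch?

1

G3 at fret 15 is G3 + 15 semitones = A#4.
The open A4 string is 14 semitones above the open G3, so the same pitch on the A4 string lies at fret 15 − 14 = 1.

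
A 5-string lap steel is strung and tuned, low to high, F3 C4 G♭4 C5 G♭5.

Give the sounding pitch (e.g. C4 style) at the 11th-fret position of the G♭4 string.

F5

Each fret is one semitone, so G♭4 + 11 = F5.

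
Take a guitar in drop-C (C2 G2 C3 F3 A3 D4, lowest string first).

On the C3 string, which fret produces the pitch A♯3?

10

A♯3 is 10 semitones above the open C3 (C–C#–D–D#–…–G#–A–A#), so it sits at fret 10.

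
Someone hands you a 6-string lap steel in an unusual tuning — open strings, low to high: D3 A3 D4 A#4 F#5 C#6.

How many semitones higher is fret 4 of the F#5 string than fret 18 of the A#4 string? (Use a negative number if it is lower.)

F#5 at fret 4 → A#5 (MIDI 82); A#4 at fret 18 → E6 (MIDI 88).
82 − 88 = -6, so the two pitches are 6 semitones apart.

-6 semitones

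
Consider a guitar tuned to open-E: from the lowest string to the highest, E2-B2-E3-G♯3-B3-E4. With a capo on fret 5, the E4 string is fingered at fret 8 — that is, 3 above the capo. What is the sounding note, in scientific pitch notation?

C5

The capo raises the open E4 by 5 semitones to A4; fretting 3 more gives E4 + 5 + 3 = E4 + 8 semitones = C5.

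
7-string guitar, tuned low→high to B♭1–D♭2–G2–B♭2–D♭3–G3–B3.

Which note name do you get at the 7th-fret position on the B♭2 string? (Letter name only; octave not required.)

The open B♭2 string plus 7 semitones: Bb–B–C–Db–D–Eb–E–F.

F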